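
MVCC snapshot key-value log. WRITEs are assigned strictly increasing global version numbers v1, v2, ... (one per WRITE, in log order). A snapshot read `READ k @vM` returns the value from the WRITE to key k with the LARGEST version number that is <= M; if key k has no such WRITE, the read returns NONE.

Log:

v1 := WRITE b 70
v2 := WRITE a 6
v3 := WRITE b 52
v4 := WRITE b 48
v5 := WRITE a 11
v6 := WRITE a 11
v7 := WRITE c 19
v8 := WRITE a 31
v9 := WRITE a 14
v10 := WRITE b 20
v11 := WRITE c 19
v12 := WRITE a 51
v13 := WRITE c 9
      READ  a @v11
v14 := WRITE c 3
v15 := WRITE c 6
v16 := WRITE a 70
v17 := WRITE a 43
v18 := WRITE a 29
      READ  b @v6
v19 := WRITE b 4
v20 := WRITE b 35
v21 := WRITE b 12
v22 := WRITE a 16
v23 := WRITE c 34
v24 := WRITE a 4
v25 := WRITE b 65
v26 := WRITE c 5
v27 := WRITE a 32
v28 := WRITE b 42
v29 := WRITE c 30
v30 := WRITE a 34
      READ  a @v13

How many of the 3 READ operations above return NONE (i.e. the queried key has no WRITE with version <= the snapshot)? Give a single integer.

v1: WRITE b=70  (b history now [(1, 70)])
v2: WRITE a=6  (a history now [(2, 6)])
v3: WRITE b=52  (b history now [(1, 70), (3, 52)])
v4: WRITE b=48  (b history now [(1, 70), (3, 52), (4, 48)])
v5: WRITE a=11  (a history now [(2, 6), (5, 11)])
v6: WRITE a=11  (a history now [(2, 6), (5, 11), (6, 11)])
v7: WRITE c=19  (c history now [(7, 19)])
v8: WRITE a=31  (a history now [(2, 6), (5, 11), (6, 11), (8, 31)])
v9: WRITE a=14  (a history now [(2, 6), (5, 11), (6, 11), (8, 31), (9, 14)])
v10: WRITE b=20  (b history now [(1, 70), (3, 52), (4, 48), (10, 20)])
v11: WRITE c=19  (c history now [(7, 19), (11, 19)])
v12: WRITE a=51  (a history now [(2, 6), (5, 11), (6, 11), (8, 31), (9, 14), (12, 51)])
v13: WRITE c=9  (c history now [(7, 19), (11, 19), (13, 9)])
READ a @v11: history=[(2, 6), (5, 11), (6, 11), (8, 31), (9, 14), (12, 51)] -> pick v9 -> 14
v14: WRITE c=3  (c history now [(7, 19), (11, 19), (13, 9), (14, 3)])
v15: WRITE c=6  (c history now [(7, 19), (11, 19), (13, 9), (14, 3), (15, 6)])
v16: WRITE a=70  (a history now [(2, 6), (5, 11), (6, 11), (8, 31), (9, 14), (12, 51), (16, 70)])
v17: WRITE a=43  (a history now [(2, 6), (5, 11), (6, 11), (8, 31), (9, 14), (12, 51), (16, 70), (17, 43)])
v18: WRITE a=29  (a history now [(2, 6), (5, 11), (6, 11), (8, 31), (9, 14), (12, 51), (16, 70), (17, 43), (18, 29)])
READ b @v6: history=[(1, 70), (3, 52), (4, 48), (10, 20)] -> pick v4 -> 48
v19: WRITE b=4  (b history now [(1, 70), (3, 52), (4, 48), (10, 20), (19, 4)])
v20: WRITE b=35  (b history now [(1, 70), (3, 52), (4, 48), (10, 20), (19, 4), (20, 35)])
v21: WRITE b=12  (b history now [(1, 70), (3, 52), (4, 48), (10, 20), (19, 4), (20, 35), (21, 12)])
v22: WRITE a=16  (a history now [(2, 6), (5, 11), (6, 11), (8, 31), (9, 14), (12, 51), (16, 70), (17, 43), (18, 29), (22, 16)])
v23: WRITE c=34  (c history now [(7, 19), (11, 19), (13, 9), (14, 3), (15, 6), (23, 34)])
v24: WRITE a=4  (a history now [(2, 6), (5, 11), (6, 11), (8, 31), (9, 14), (12, 51), (16, 70), (17, 43), (18, 29), (22, 16), (24, 4)])
v25: WRITE b=65  (b history now [(1, 70), (3, 52), (4, 48), (10, 20), (19, 4), (20, 35), (21, 12), (25, 65)])
v26: WRITE c=5  (c history now [(7, 19), (11, 19), (13, 9), (14, 3), (15, 6), (23, 34), (26, 5)])
v27: WRITE a=32  (a history now [(2, 6), (5, 11), (6, 11), (8, 31), (9, 14), (12, 51), (16, 70), (17, 43), (18, 29), (22, 16), (24, 4), (27, 32)])
v28: WRITE b=42  (b history now [(1, 70), (3, 52), (4, 48), (10, 20), (19, 4), (20, 35), (21, 12), (25, 65), (28, 42)])
v29: WRITE c=30  (c history now [(7, 19), (11, 19), (13, 9), (14, 3), (15, 6), (23, 34), (26, 5), (29, 30)])
v30: WRITE a=34  (a history now [(2, 6), (5, 11), (6, 11), (8, 31), (9, 14), (12, 51), (16, 70), (17, 43), (18, 29), (22, 16), (24, 4), (27, 32), (30, 34)])
READ a @v13: history=[(2, 6), (5, 11), (6, 11), (8, 31), (9, 14), (12, 51), (16, 70), (17, 43), (18, 29), (22, 16), (24, 4), (27, 32), (30, 34)] -> pick v12 -> 51
Read results in order: ['14', '48', '51']
NONE count = 0

Answer: 0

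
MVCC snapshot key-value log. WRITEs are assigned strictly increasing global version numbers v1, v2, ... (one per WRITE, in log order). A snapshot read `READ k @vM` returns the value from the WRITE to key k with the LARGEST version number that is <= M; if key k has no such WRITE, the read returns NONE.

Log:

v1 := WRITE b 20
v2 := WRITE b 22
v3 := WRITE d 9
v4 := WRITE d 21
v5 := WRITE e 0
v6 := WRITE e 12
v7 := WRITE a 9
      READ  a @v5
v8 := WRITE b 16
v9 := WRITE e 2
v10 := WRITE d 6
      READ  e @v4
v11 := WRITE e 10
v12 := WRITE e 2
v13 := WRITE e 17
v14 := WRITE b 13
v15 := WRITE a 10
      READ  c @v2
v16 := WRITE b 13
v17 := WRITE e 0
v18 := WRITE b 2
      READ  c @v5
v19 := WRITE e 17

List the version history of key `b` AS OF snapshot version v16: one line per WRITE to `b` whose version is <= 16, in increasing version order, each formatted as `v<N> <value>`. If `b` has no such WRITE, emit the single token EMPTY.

Answer: v1 20
v2 22
v8 16
v14 13
v16 13

Derivation:
Scan writes for key=b with version <= 16:
  v1 WRITE b 20 -> keep
  v2 WRITE b 22 -> keep
  v3 WRITE d 9 -> skip
  v4 WRITE d 21 -> skip
  v5 WRITE e 0 -> skip
  v6 WRITE e 12 -> skip
  v7 WRITE a 9 -> skip
  v8 WRITE b 16 -> keep
  v9 WRITE e 2 -> skip
  v10 WRITE d 6 -> skip
  v11 WRITE e 10 -> skip
  v12 WRITE e 2 -> skip
  v13 WRITE e 17 -> skip
  v14 WRITE b 13 -> keep
  v15 WRITE a 10 -> skip
  v16 WRITE b 13 -> keep
  v17 WRITE e 0 -> skip
  v18 WRITE b 2 -> drop (> snap)
  v19 WRITE e 17 -> skip
Collected: [(1, 20), (2, 22), (8, 16), (14, 13), (16, 13)]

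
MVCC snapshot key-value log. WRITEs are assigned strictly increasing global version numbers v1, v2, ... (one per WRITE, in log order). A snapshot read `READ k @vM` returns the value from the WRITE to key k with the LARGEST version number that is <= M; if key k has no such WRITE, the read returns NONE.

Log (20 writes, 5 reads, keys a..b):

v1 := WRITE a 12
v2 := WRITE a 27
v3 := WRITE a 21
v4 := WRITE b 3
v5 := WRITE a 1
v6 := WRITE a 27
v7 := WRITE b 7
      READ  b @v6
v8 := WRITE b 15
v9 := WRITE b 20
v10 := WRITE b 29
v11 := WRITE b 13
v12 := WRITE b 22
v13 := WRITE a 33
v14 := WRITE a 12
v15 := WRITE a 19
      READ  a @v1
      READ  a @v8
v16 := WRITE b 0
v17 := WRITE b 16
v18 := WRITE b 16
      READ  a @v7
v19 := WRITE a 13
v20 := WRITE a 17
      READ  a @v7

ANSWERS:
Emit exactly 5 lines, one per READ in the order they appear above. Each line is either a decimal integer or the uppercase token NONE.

v1: WRITE a=12  (a history now [(1, 12)])
v2: WRITE a=27  (a history now [(1, 12), (2, 27)])
v3: WRITE a=21  (a history now [(1, 12), (2, 27), (3, 21)])
v4: WRITE b=3  (b history now [(4, 3)])
v5: WRITE a=1  (a history now [(1, 12), (2, 27), (3, 21), (5, 1)])
v6: WRITE a=27  (a history now [(1, 12), (2, 27), (3, 21), (5, 1), (6, 27)])
v7: WRITE b=7  (b history now [(4, 3), (7, 7)])
READ b @v6: history=[(4, 3), (7, 7)] -> pick v4 -> 3
v8: WRITE b=15  (b history now [(4, 3), (7, 7), (8, 15)])
v9: WRITE b=20  (b history now [(4, 3), (7, 7), (8, 15), (9, 20)])
v10: WRITE b=29  (b history now [(4, 3), (7, 7), (8, 15), (9, 20), (10, 29)])
v11: WRITE b=13  (b history now [(4, 3), (7, 7), (8, 15), (9, 20), (10, 29), (11, 13)])
v12: WRITE b=22  (b history now [(4, 3), (7, 7), (8, 15), (9, 20), (10, 29), (11, 13), (12, 22)])
v13: WRITE a=33  (a history now [(1, 12), (2, 27), (3, 21), (5, 1), (6, 27), (13, 33)])
v14: WRITE a=12  (a history now [(1, 12), (2, 27), (3, 21), (5, 1), (6, 27), (13, 33), (14, 12)])
v15: WRITE a=19  (a history now [(1, 12), (2, 27), (3, 21), (5, 1), (6, 27), (13, 33), (14, 12), (15, 19)])
READ a @v1: history=[(1, 12), (2, 27), (3, 21), (5, 1), (6, 27), (13, 33), (14, 12), (15, 19)] -> pick v1 -> 12
READ a @v8: history=[(1, 12), (2, 27), (3, 21), (5, 1), (6, 27), (13, 33), (14, 12), (15, 19)] -> pick v6 -> 27
v16: WRITE b=0  (b history now [(4, 3), (7, 7), (8, 15), (9, 20), (10, 29), (11, 13), (12, 22), (16, 0)])
v17: WRITE b=16  (b history now [(4, 3), (7, 7), (8, 15), (9, 20), (10, 29), (11, 13), (12, 22), (16, 0), (17, 16)])
v18: WRITE b=16  (b history now [(4, 3), (7, 7), (8, 15), (9, 20), (10, 29), (11, 13), (12, 22), (16, 0), (17, 16), (18, 16)])
READ a @v7: history=[(1, 12), (2, 27), (3, 21), (5, 1), (6, 27), (13, 33), (14, 12), (15, 19)] -> pick v6 -> 27
v19: WRITE a=13  (a history now [(1, 12), (2, 27), (3, 21), (5, 1), (6, 27), (13, 33), (14, 12), (15, 19), (19, 13)])
v20: WRITE a=17  (a history now [(1, 12), (2, 27), (3, 21), (5, 1), (6, 27), (13, 33), (14, 12), (15, 19), (19, 13), (20, 17)])
READ a @v7: history=[(1, 12), (2, 27), (3, 21), (5, 1), (6, 27), (13, 33), (14, 12), (15, 19), (19, 13), (20, 17)] -> pick v6 -> 27

Answer: 3
12
27
27
27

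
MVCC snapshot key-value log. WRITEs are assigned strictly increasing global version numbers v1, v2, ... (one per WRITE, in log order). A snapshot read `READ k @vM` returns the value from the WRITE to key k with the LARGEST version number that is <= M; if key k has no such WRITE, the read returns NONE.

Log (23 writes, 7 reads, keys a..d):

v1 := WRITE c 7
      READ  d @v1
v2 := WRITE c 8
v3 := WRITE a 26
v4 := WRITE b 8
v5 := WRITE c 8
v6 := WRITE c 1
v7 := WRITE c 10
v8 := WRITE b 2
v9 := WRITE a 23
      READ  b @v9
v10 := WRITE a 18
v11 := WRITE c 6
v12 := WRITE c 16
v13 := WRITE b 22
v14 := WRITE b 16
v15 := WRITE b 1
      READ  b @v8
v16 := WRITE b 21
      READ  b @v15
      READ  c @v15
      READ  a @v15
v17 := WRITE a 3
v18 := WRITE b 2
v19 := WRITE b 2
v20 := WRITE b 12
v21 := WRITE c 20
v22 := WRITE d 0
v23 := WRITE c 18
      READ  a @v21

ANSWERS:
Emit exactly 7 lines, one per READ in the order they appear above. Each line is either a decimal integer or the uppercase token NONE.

Answer: NONE
2
2
1
16
18
3

Derivation:
v1: WRITE c=7  (c history now [(1, 7)])
READ d @v1: history=[] -> no version <= 1 -> NONE
v2: WRITE c=8  (c history now [(1, 7), (2, 8)])
v3: WRITE a=26  (a history now [(3, 26)])
v4: WRITE b=8  (b history now [(4, 8)])
v5: WRITE c=8  (c history now [(1, 7), (2, 8), (5, 8)])
v6: WRITE c=1  (c history now [(1, 7), (2, 8), (5, 8), (6, 1)])
v7: WRITE c=10  (c history now [(1, 7), (2, 8), (5, 8), (6, 1), (7, 10)])
v8: WRITE b=2  (b history now [(4, 8), (8, 2)])
v9: WRITE a=23  (a history now [(3, 26), (9, 23)])
READ b @v9: history=[(4, 8), (8, 2)] -> pick v8 -> 2
v10: WRITE a=18  (a history now [(3, 26), (9, 23), (10, 18)])
v11: WRITE c=6  (c history now [(1, 7), (2, 8), (5, 8), (6, 1), (7, 10), (11, 6)])
v12: WRITE c=16  (c history now [(1, 7), (2, 8), (5, 8), (6, 1), (7, 10), (11, 6), (12, 16)])
v13: WRITE b=22  (b history now [(4, 8), (8, 2), (13, 22)])
v14: WRITE b=16  (b history now [(4, 8), (8, 2), (13, 22), (14, 16)])
v15: WRITE b=1  (b history now [(4, 8), (8, 2), (13, 22), (14, 16), (15, 1)])
READ b @v8: history=[(4, 8), (8, 2), (13, 22), (14, 16), (15, 1)] -> pick v8 -> 2
v16: WRITE b=21  (b history now [(4, 8), (8, 2), (13, 22), (14, 16), (15, 1), (16, 21)])
READ b @v15: history=[(4, 8), (8, 2), (13, 22), (14, 16), (15, 1), (16, 21)] -> pick v15 -> 1
READ c @v15: history=[(1, 7), (2, 8), (5, 8), (6, 1), (7, 10), (11, 6), (12, 16)] -> pick v12 -> 16
READ a @v15: history=[(3, 26), (9, 23), (10, 18)] -> pick v10 -> 18
v17: WRITE a=3  (a history now [(3, 26), (9, 23), (10, 18), (17, 3)])
v18: WRITE b=2  (b history now [(4, 8), (8, 2), (13, 22), (14, 16), (15, 1), (16, 21), (18, 2)])
v19: WRITE b=2  (b history now [(4, 8), (8, 2), (13, 22), (14, 16), (15, 1), (16, 21), (18, 2), (19, 2)])
v20: WRITE b=12  (b history now [(4, 8), (8, 2), (13, 22), (14, 16), (15, 1), (16, 21), (18, 2), (19, 2), (20, 12)])
v21: WRITE c=20  (c history now [(1, 7), (2, 8), (5, 8), (6, 1), (7, 10), (11, 6), (12, 16), (21, 20)])
v22: WRITE d=0  (d history now [(22, 0)])
v23: WRITE c=18  (c history now [(1, 7), (2, 8), (5, 8), (6, 1), (7, 10), (11, 6), (12, 16), (21, 20), (23, 18)])
READ a @v21: history=[(3, 26), (9, 23), (10, 18), (17, 3)] -> pick v17 -> 3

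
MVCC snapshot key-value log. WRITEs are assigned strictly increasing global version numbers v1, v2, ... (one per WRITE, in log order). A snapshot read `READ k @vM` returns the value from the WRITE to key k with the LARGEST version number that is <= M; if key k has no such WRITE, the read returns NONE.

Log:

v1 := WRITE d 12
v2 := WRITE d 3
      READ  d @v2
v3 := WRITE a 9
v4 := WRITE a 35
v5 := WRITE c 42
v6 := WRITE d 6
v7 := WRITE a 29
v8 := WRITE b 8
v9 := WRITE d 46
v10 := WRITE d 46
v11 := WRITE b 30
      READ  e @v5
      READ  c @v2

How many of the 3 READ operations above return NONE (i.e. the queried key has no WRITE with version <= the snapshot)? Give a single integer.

v1: WRITE d=12  (d history now [(1, 12)])
v2: WRITE d=3  (d history now [(1, 12), (2, 3)])
READ d @v2: history=[(1, 12), (2, 3)] -> pick v2 -> 3
v3: WRITE a=9  (a history now [(3, 9)])
v4: WRITE a=35  (a history now [(3, 9), (4, 35)])
v5: WRITE c=42  (c history now [(5, 42)])
v6: WRITE d=6  (d history now [(1, 12), (2, 3), (6, 6)])
v7: WRITE a=29  (a history now [(3, 9), (4, 35), (7, 29)])
v8: WRITE b=8  (b history now [(8, 8)])
v9: WRITE d=46  (d history now [(1, 12), (2, 3), (6, 6), (9, 46)])
v10: WRITE d=46  (d history now [(1, 12), (2, 3), (6, 6), (9, 46), (10, 46)])
v11: WRITE b=30  (b history now [(8, 8), (11, 30)])
READ e @v5: history=[] -> no version <= 5 -> NONE
READ c @v2: history=[(5, 42)] -> no version <= 2 -> NONE
Read results in order: ['3', 'NONE', 'NONE']
NONE count = 2

Answer: 2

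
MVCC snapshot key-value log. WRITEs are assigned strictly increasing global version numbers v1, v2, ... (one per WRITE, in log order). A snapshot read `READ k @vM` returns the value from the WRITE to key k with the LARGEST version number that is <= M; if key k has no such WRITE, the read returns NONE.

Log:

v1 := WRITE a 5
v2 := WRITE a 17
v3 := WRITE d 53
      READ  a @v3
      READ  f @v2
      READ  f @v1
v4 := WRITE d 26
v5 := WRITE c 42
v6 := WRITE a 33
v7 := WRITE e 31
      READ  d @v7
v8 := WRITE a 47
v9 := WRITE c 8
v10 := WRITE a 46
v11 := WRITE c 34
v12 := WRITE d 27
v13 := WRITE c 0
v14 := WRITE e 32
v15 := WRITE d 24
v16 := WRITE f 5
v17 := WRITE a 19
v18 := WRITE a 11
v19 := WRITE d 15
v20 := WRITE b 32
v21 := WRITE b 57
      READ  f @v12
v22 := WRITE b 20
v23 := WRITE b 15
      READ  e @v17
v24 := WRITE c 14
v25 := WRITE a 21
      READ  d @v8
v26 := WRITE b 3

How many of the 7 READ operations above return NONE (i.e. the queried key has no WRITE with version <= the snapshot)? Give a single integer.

v1: WRITE a=5  (a history now [(1, 5)])
v2: WRITE a=17  (a history now [(1, 5), (2, 17)])
v3: WRITE d=53  (d history now [(3, 53)])
READ a @v3: history=[(1, 5), (2, 17)] -> pick v2 -> 17
READ f @v2: history=[] -> no version <= 2 -> NONE
READ f @v1: history=[] -> no version <= 1 -> NONE
v4: WRITE d=26  (d history now [(3, 53), (4, 26)])
v5: WRITE c=42  (c history now [(5, 42)])
v6: WRITE a=33  (a history now [(1, 5), (2, 17), (6, 33)])
v7: WRITE e=31  (e history now [(7, 31)])
READ d @v7: history=[(3, 53), (4, 26)] -> pick v4 -> 26
v8: WRITE a=47  (a history now [(1, 5), (2, 17), (6, 33), (8, 47)])
v9: WRITE c=8  (c history now [(5, 42), (9, 8)])
v10: WRITE a=46  (a history now [(1, 5), (2, 17), (6, 33), (8, 47), (10, 46)])
v11: WRITE c=34  (c history now [(5, 42), (9, 8), (11, 34)])
v12: WRITE d=27  (d history now [(3, 53), (4, 26), (12, 27)])
v13: WRITE c=0  (c history now [(5, 42), (9, 8), (11, 34), (13, 0)])
v14: WRITE e=32  (e history now [(7, 31), (14, 32)])
v15: WRITE d=24  (d history now [(3, 53), (4, 26), (12, 27), (15, 24)])
v16: WRITE f=5  (f history now [(16, 5)])
v17: WRITE a=19  (a history now [(1, 5), (2, 17), (6, 33), (8, 47), (10, 46), (17, 19)])
v18: WRITE a=11  (a history now [(1, 5), (2, 17), (6, 33), (8, 47), (10, 46), (17, 19), (18, 11)])
v19: WRITE d=15  (d history now [(3, 53), (4, 26), (12, 27), (15, 24), (19, 15)])
v20: WRITE b=32  (b history now [(20, 32)])
v21: WRITE b=57  (b history now [(20, 32), (21, 57)])
READ f @v12: history=[(16, 5)] -> no version <= 12 -> NONE
v22: WRITE b=20  (b history now [(20, 32), (21, 57), (22, 20)])
v23: WRITE b=15  (b history now [(20, 32), (21, 57), (22, 20), (23, 15)])
READ e @v17: history=[(7, 31), (14, 32)] -> pick v14 -> 32
v24: WRITE c=14  (c history now [(5, 42), (9, 8), (11, 34), (13, 0), (24, 14)])
v25: WRITE a=21  (a history now [(1, 5), (2, 17), (6, 33), (8, 47), (10, 46), (17, 19), (18, 11), (25, 21)])
READ d @v8: history=[(3, 53), (4, 26), (12, 27), (15, 24), (19, 15)] -> pick v4 -> 26
v26: WRITE b=3  (b history now [(20, 32), (21, 57), (22, 20), (23, 15), (26, 3)])
Read results in order: ['17', 'NONE', 'NONE', '26', 'NONE', '32', '26']
NONE count = 3

Answer: 3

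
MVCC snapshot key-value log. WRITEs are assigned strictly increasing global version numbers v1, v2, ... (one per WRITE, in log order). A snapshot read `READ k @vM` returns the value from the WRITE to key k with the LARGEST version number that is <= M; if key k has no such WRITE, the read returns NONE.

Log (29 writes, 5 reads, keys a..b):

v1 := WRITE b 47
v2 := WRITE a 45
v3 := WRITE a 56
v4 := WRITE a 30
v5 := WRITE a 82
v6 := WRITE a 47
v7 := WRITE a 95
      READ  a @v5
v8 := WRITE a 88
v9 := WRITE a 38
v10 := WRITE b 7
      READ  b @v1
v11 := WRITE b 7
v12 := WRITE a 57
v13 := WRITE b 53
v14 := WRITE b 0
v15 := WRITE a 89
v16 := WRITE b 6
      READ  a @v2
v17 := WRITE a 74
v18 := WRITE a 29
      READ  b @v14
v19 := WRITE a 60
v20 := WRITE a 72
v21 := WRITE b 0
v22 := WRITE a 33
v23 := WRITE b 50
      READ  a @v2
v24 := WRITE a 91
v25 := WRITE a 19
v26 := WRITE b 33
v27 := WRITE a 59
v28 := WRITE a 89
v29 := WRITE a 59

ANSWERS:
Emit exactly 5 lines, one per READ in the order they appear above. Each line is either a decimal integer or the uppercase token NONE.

v1: WRITE b=47  (b history now [(1, 47)])
v2: WRITE a=45  (a history now [(2, 45)])
v3: WRITE a=56  (a history now [(2, 45), (3, 56)])
v4: WRITE a=30  (a history now [(2, 45), (3, 56), (4, 30)])
v5: WRITE a=82  (a history now [(2, 45), (3, 56), (4, 30), (5, 82)])
v6: WRITE a=47  (a history now [(2, 45), (3, 56), (4, 30), (5, 82), (6, 47)])
v7: WRITE a=95  (a history now [(2, 45), (3, 56), (4, 30), (5, 82), (6, 47), (7, 95)])
READ a @v5: history=[(2, 45), (3, 56), (4, 30), (5, 82), (6, 47), (7, 95)] -> pick v5 -> 82
v8: WRITE a=88  (a history now [(2, 45), (3, 56), (4, 30), (5, 82), (6, 47), (7, 95), (8, 88)])
v9: WRITE a=38  (a history now [(2, 45), (3, 56), (4, 30), (5, 82), (6, 47), (7, 95), (8, 88), (9, 38)])
v10: WRITE b=7  (b history now [(1, 47), (10, 7)])
READ b @v1: history=[(1, 47), (10, 7)] -> pick v1 -> 47
v11: WRITE b=7  (b history now [(1, 47), (10, 7), (11, 7)])
v12: WRITE a=57  (a history now [(2, 45), (3, 56), (4, 30), (5, 82), (6, 47), (7, 95), (8, 88), (9, 38), (12, 57)])
v13: WRITE b=53  (b history now [(1, 47), (10, 7), (11, 7), (13, 53)])
v14: WRITE b=0  (b history now [(1, 47), (10, 7), (11, 7), (13, 53), (14, 0)])
v15: WRITE a=89  (a history now [(2, 45), (3, 56), (4, 30), (5, 82), (6, 47), (7, 95), (8, 88), (9, 38), (12, 57), (15, 89)])
v16: WRITE b=6  (b history now [(1, 47), (10, 7), (11, 7), (13, 53), (14, 0), (16, 6)])
READ a @v2: history=[(2, 45), (3, 56), (4, 30), (5, 82), (6, 47), (7, 95), (8, 88), (9, 38), (12, 57), (15, 89)] -> pick v2 -> 45
v17: WRITE a=74  (a history now [(2, 45), (3, 56), (4, 30), (5, 82), (6, 47), (7, 95), (8, 88), (9, 38), (12, 57), (15, 89), (17, 74)])
v18: WRITE a=29  (a history now [(2, 45), (3, 56), (4, 30), (5, 82), (6, 47), (7, 95), (8, 88), (9, 38), (12, 57), (15, 89), (17, 74), (18, 29)])
READ b @v14: history=[(1, 47), (10, 7), (11, 7), (13, 53), (14, 0), (16, 6)] -> pick v14 -> 0
v19: WRITE a=60  (a history now [(2, 45), (3, 56), (4, 30), (5, 82), (6, 47), (7, 95), (8, 88), (9, 38), (12, 57), (15, 89), (17, 74), (18, 29), (19, 60)])
v20: WRITE a=72  (a history now [(2, 45), (3, 56), (4, 30), (5, 82), (6, 47), (7, 95), (8, 88), (9, 38), (12, 57), (15, 89), (17, 74), (18, 29), (19, 60), (20, 72)])
v21: WRITE b=0  (b history now [(1, 47), (10, 7), (11, 7), (13, 53), (14, 0), (16, 6), (21, 0)])
v22: WRITE a=33  (a history now [(2, 45), (3, 56), (4, 30), (5, 82), (6, 47), (7, 95), (8, 88), (9, 38), (12, 57), (15, 89), (17, 74), (18, 29), (19, 60), (20, 72), (22, 33)])
v23: WRITE b=50  (b history now [(1, 47), (10, 7), (11, 7), (13, 53), (14, 0), (16, 6), (21, 0), (23, 50)])
READ a @v2: history=[(2, 45), (3, 56), (4, 30), (5, 82), (6, 47), (7, 95), (8, 88), (9, 38), (12, 57), (15, 89), (17, 74), (18, 29), (19, 60), (20, 72), (22, 33)] -> pick v2 -> 45
v24: WRITE a=91  (a history now [(2, 45), (3, 56), (4, 30), (5, 82), (6, 47), (7, 95), (8, 88), (9, 38), (12, 57), (15, 89), (17, 74), (18, 29), (19, 60), (20, 72), (22, 33), (24, 91)])
v25: WRITE a=19  (a history now [(2, 45), (3, 56), (4, 30), (5, 82), (6, 47), (7, 95), (8, 88), (9, 38), (12, 57), (15, 89), (17, 74), (18, 29), (19, 60), (20, 72), (22, 33), (24, 91), (25, 19)])
v26: WRITE b=33  (b history now [(1, 47), (10, 7), (11, 7), (13, 53), (14, 0), (16, 6), (21, 0), (23, 50), (26, 33)])
v27: WRITE a=59  (a history now [(2, 45), (3, 56), (4, 30), (5, 82), (6, 47), (7, 95), (8, 88), (9, 38), (12, 57), (15, 89), (17, 74), (18, 29), (19, 60), (20, 72), (22, 33), (24, 91), (25, 19), (27, 59)])
v28: WRITE a=89  (a history now [(2, 45), (3, 56), (4, 30), (5, 82), (6, 47), (7, 95), (8, 88), (9, 38), (12, 57), (15, 89), (17, 74), (18, 29), (19, 60), (20, 72), (22, 33), (24, 91), (25, 19), (27, 59), (28, 89)])
v29: WRITE a=59  (a history now [(2, 45), (3, 56), (4, 30), (5, 82), (6, 47), (7, 95), (8, 88), (9, 38), (12, 57), (15, 89), (17, 74), (18, 29), (19, 60), (20, 72), (22, 33), (24, 91), (25, 19), (27, 59), (28, 89), (29, 59)])

Answer: 82
47
45
0
45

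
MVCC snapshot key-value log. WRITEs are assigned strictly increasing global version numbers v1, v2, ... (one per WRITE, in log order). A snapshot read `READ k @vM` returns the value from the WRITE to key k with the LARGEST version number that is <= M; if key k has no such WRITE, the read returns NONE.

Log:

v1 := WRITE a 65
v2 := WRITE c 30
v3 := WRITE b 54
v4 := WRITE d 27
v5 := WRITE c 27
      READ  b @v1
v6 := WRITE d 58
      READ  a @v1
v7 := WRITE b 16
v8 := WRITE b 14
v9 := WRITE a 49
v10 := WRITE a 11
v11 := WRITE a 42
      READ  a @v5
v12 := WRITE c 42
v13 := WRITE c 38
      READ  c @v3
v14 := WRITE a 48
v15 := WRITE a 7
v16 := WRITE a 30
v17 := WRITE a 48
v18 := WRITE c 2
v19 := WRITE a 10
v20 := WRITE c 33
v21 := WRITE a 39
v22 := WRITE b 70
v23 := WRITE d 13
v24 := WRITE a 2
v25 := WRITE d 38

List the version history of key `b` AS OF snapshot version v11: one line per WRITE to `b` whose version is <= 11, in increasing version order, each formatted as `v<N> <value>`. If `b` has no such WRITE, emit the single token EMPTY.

Answer: v3 54
v7 16
v8 14

Derivation:
Scan writes for key=b with version <= 11:
  v1 WRITE a 65 -> skip
  v2 WRITE c 30 -> skip
  v3 WRITE b 54 -> keep
  v4 WRITE d 27 -> skip
  v5 WRITE c 27 -> skip
  v6 WRITE d 58 -> skip
  v7 WRITE b 16 -> keep
  v8 WRITE b 14 -> keep
  v9 WRITE a 49 -> skip
  v10 WRITE a 11 -> skip
  v11 WRITE a 42 -> skip
  v12 WRITE c 42 -> skip
  v13 WRITE c 38 -> skip
  v14 WRITE a 48 -> skip
  v15 WRITE a 7 -> skip
  v16 WRITE a 30 -> skip
  v17 WRITE a 48 -> skip
  v18 WRITE c 2 -> skip
  v19 WRITE a 10 -> skip
  v20 WRITE c 33 -> skip
  v21 WRITE a 39 -> skip
  v22 WRITE b 70 -> drop (> snap)
  v23 WRITE d 13 -> skip
  v24 WRITE a 2 -> skip
  v25 WRITE d 38 -> skip
Collected: [(3, 54), (7, 16), (8, 14)]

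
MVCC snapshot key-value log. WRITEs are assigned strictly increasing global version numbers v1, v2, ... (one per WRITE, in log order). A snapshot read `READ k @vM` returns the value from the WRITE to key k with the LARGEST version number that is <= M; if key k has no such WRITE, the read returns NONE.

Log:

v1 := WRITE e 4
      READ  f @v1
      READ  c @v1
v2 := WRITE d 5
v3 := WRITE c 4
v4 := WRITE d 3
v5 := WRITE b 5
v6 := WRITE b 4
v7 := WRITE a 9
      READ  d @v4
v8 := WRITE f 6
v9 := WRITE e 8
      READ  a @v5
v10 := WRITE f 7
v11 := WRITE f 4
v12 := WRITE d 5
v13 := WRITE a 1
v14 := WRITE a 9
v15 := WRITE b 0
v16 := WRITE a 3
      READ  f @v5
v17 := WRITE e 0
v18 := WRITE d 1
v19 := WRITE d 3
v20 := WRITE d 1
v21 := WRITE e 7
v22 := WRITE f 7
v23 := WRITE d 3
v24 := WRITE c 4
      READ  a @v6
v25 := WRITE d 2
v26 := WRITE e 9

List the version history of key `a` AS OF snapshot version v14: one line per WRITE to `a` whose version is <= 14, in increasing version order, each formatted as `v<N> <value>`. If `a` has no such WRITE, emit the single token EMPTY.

Scan writes for key=a with version <= 14:
  v1 WRITE e 4 -> skip
  v2 WRITE d 5 -> skip
  v3 WRITE c 4 -> skip
  v4 WRITE d 3 -> skip
  v5 WRITE b 5 -> skip
  v6 WRITE b 4 -> skip
  v7 WRITE a 9 -> keep
  v8 WRITE f 6 -> skip
  v9 WRITE e 8 -> skip
  v10 WRITE f 7 -> skip
  v11 WRITE f 4 -> skip
  v12 WRITE d 5 -> skip
  v13 WRITE a 1 -> keep
  v14 WRITE a 9 -> keep
  v15 WRITE b 0 -> skip
  v16 WRITE a 3 -> drop (> snap)
  v17 WRITE e 0 -> skip
  v18 WRITE d 1 -> skip
  v19 WRITE d 3 -> skip
  v20 WRITE d 1 -> skip
  v21 WRITE e 7 -> skip
  v22 WRITE f 7 -> skip
  v23 WRITE d 3 -> skip
  v24 WRITE c 4 -> skip
  v25 WRITE d 2 -> skip
  v26 WRITE e 9 -> skip
Collected: [(7, 9), (13, 1), (14, 9)]

Answer: v7 9
v13 1
v14 9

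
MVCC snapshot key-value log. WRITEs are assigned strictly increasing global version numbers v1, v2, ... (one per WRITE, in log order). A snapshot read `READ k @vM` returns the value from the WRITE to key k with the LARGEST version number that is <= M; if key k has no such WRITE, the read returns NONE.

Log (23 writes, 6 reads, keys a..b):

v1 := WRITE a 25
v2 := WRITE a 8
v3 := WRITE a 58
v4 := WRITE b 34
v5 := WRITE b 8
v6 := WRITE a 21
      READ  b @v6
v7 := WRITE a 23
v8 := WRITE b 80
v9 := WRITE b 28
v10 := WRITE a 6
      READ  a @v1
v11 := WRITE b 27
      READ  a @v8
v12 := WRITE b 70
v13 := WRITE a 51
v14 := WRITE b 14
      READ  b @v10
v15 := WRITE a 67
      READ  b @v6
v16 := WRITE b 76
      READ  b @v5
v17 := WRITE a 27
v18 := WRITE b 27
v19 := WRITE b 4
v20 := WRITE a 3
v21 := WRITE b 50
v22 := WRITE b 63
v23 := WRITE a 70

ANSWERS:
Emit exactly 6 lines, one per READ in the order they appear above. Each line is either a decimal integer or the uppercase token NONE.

Answer: 8
25
23
28
8
8

Derivation:
v1: WRITE a=25  (a history now [(1, 25)])
v2: WRITE a=8  (a history now [(1, 25), (2, 8)])
v3: WRITE a=58  (a history now [(1, 25), (2, 8), (3, 58)])
v4: WRITE b=34  (b history now [(4, 34)])
v5: WRITE b=8  (b history now [(4, 34), (5, 8)])
v6: WRITE a=21  (a history now [(1, 25), (2, 8), (3, 58), (6, 21)])
READ b @v6: history=[(4, 34), (5, 8)] -> pick v5 -> 8
v7: WRITE a=23  (a history now [(1, 25), (2, 8), (3, 58), (6, 21), (7, 23)])
v8: WRITE b=80  (b history now [(4, 34), (5, 8), (8, 80)])
v9: WRITE b=28  (b history now [(4, 34), (5, 8), (8, 80), (9, 28)])
v10: WRITE a=6  (a history now [(1, 25), (2, 8), (3, 58), (6, 21), (7, 23), (10, 6)])
READ a @v1: history=[(1, 25), (2, 8), (3, 58), (6, 21), (7, 23), (10, 6)] -> pick v1 -> 25
v11: WRITE b=27  (b history now [(4, 34), (5, 8), (8, 80), (9, 28), (11, 27)])
READ a @v8: history=[(1, 25), (2, 8), (3, 58), (6, 21), (7, 23), (10, 6)] -> pick v7 -> 23
v12: WRITE b=70  (b history now [(4, 34), (5, 8), (8, 80), (9, 28), (11, 27), (12, 70)])
v13: WRITE a=51  (a history now [(1, 25), (2, 8), (3, 58), (6, 21), (7, 23), (10, 6), (13, 51)])
v14: WRITE b=14  (b history now [(4, 34), (5, 8), (8, 80), (9, 28), (11, 27), (12, 70), (14, 14)])
READ b @v10: history=[(4, 34), (5, 8), (8, 80), (9, 28), (11, 27), (12, 70), (14, 14)] -> pick v9 -> 28
v15: WRITE a=67  (a history now [(1, 25), (2, 8), (3, 58), (6, 21), (7, 23), (10, 6), (13, 51), (15, 67)])
READ b @v6: history=[(4, 34), (5, 8), (8, 80), (9, 28), (11, 27), (12, 70), (14, 14)] -> pick v5 -> 8
v16: WRITE b=76  (b history now [(4, 34), (5, 8), (8, 80), (9, 28), (11, 27), (12, 70), (14, 14), (16, 76)])
READ b @v5: history=[(4, 34), (5, 8), (8, 80), (9, 28), (11, 27), (12, 70), (14, 14), (16, 76)] -> pick v5 -> 8
v17: WRITE a=27  (a history now [(1, 25), (2, 8), (3, 58), (6, 21), (7, 23), (10, 6), (13, 51), (15, 67), (17, 27)])
v18: WRITE b=27  (b history now [(4, 34), (5, 8), (8, 80), (9, 28), (11, 27), (12, 70), (14, 14), (16, 76), (18, 27)])
v19: WRITE b=4  (b history now [(4, 34), (5, 8), (8, 80), (9, 28), (11, 27), (12, 70), (14, 14), (16, 76), (18, 27), (19, 4)])
v20: WRITE a=3  (a history now [(1, 25), (2, 8), (3, 58), (6, 21), (7, 23), (10, 6), (13, 51), (15, 67), (17, 27), (20, 3)])
v21: WRITE b=50  (b history now [(4, 34), (5, 8), (8, 80), (9, 28), (11, 27), (12, 70), (14, 14), (16, 76), (18, 27), (19, 4), (21, 50)])
v22: WRITE b=63  (b history now [(4, 34), (5, 8), (8, 80), (9, 28), (11, 27), (12, 70), (14, 14), (16, 76), (18, 27), (19, 4), (21, 50), (22, 63)])
v23: WRITE a=70  (a history now [(1, 25), (2, 8), (3, 58), (6, 21), (7, 23), (10, 6), (13, 51), (15, 67), (17, 27), (20, 3), (23, 70)])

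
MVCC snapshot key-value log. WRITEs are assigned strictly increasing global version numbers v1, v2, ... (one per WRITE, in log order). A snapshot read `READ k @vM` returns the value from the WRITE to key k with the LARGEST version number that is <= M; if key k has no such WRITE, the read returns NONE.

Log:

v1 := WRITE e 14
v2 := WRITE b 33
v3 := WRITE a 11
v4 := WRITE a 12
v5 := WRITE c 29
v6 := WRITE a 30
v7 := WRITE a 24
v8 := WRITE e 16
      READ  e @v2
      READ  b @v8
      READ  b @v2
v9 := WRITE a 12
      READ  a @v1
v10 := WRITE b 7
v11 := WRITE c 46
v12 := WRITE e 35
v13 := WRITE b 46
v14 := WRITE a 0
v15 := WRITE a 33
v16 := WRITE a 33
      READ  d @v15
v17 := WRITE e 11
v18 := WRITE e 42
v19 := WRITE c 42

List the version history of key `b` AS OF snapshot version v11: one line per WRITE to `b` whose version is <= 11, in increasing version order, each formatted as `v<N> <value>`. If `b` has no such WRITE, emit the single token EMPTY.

Answer: v2 33
v10 7

Derivation:
Scan writes for key=b with version <= 11:
  v1 WRITE e 14 -> skip
  v2 WRITE b 33 -> keep
  v3 WRITE a 11 -> skip
  v4 WRITE a 12 -> skip
  v5 WRITE c 29 -> skip
  v6 WRITE a 30 -> skip
  v7 WRITE a 24 -> skip
  v8 WRITE e 16 -> skip
  v9 WRITE a 12 -> skip
  v10 WRITE b 7 -> keep
  v11 WRITE c 46 -> skip
  v12 WRITE e 35 -> skip
  v13 WRITE b 46 -> drop (> snap)
  v14 WRITE a 0 -> skip
  v15 WRITE a 33 -> skip
  v16 WRITE a 33 -> skip
  v17 WRITE e 11 -> skip
  v18 WRITE e 42 -> skip
  v19 WRITE c 42 -> skip
Collected: [(2, 33), (10, 7)]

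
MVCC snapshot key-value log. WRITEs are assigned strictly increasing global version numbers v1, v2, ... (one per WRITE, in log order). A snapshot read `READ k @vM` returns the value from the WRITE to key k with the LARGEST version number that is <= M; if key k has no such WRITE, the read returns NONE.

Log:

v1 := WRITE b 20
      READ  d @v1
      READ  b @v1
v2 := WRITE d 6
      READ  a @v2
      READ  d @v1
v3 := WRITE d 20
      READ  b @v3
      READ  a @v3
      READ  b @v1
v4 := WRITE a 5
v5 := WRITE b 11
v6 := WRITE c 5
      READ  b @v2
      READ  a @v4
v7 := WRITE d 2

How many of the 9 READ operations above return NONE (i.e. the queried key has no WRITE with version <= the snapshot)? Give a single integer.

v1: WRITE b=20  (b history now [(1, 20)])
READ d @v1: history=[] -> no version <= 1 -> NONE
READ b @v1: history=[(1, 20)] -> pick v1 -> 20
v2: WRITE d=6  (d history now [(2, 6)])
READ a @v2: history=[] -> no version <= 2 -> NONE
READ d @v1: history=[(2, 6)] -> no version <= 1 -> NONE
v3: WRITE d=20  (d history now [(2, 6), (3, 20)])
READ b @v3: history=[(1, 20)] -> pick v1 -> 20
READ a @v3: history=[] -> no version <= 3 -> NONE
READ b @v1: history=[(1, 20)] -> pick v1 -> 20
v4: WRITE a=5  (a history now [(4, 5)])
v5: WRITE b=11  (b history now [(1, 20), (5, 11)])
v6: WRITE c=5  (c history now [(6, 5)])
READ b @v2: history=[(1, 20), (5, 11)] -> pick v1 -> 20
READ a @v4: history=[(4, 5)] -> pick v4 -> 5
v7: WRITE d=2  (d history now [(2, 6), (3, 20), (7, 2)])
Read results in order: ['NONE', '20', 'NONE', 'NONE', '20', 'NONE', '20', '20', '5']
NONE count = 4

Answer: 4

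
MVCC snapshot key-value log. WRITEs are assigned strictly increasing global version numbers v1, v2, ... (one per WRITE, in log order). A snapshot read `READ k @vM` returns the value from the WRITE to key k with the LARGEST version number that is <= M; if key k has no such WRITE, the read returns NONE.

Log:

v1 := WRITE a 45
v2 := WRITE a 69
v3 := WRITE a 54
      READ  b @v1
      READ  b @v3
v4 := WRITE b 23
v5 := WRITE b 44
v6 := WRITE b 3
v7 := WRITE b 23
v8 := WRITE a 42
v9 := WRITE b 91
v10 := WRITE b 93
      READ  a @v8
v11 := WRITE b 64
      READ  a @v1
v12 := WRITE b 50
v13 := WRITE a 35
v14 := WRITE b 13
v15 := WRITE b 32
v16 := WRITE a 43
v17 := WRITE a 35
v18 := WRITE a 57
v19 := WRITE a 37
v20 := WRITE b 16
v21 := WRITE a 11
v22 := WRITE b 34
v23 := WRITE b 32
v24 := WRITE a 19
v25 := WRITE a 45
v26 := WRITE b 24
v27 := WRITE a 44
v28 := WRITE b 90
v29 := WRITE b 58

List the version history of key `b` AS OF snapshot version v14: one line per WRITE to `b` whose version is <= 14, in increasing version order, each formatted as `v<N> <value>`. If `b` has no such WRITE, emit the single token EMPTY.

Scan writes for key=b with version <= 14:
  v1 WRITE a 45 -> skip
  v2 WRITE a 69 -> skip
  v3 WRITE a 54 -> skip
  v4 WRITE b 23 -> keep
  v5 WRITE b 44 -> keep
  v6 WRITE b 3 -> keep
  v7 WRITE b 23 -> keep
  v8 WRITE a 42 -> skip
  v9 WRITE b 91 -> keep
  v10 WRITE b 93 -> keep
  v11 WRITE b 64 -> keep
  v12 WRITE b 50 -> keep
  v13 WRITE a 35 -> skip
  v14 WRITE b 13 -> keep
  v15 WRITE b 32 -> drop (> snap)
  v16 WRITE a 43 -> skip
  v17 WRITE a 35 -> skip
  v18 WRITE a 57 -> skip
  v19 WRITE a 37 -> skip
  v20 WRITE b 16 -> drop (> snap)
  v21 WRITE a 11 -> skip
  v22 WRITE b 34 -> drop (> snap)
  v23 WRITE b 32 -> drop (> snap)
  v24 WRITE a 19 -> skip
  v25 WRITE a 45 -> skip
  v26 WRITE b 24 -> drop (> snap)
  v27 WRITE a 44 -> skip
  v28 WRITE b 90 -> drop (> snap)
  v29 WRITE b 58 -> drop (> snap)
Collected: [(4, 23), (5, 44), (6, 3), (7, 23), (9, 91), (10, 93), (11, 64), (12, 50), (14, 13)]

Answer: v4 23
v5 44
v6 3
v7 23
v9 91
v10 93
v11 64
v12 50
v14 13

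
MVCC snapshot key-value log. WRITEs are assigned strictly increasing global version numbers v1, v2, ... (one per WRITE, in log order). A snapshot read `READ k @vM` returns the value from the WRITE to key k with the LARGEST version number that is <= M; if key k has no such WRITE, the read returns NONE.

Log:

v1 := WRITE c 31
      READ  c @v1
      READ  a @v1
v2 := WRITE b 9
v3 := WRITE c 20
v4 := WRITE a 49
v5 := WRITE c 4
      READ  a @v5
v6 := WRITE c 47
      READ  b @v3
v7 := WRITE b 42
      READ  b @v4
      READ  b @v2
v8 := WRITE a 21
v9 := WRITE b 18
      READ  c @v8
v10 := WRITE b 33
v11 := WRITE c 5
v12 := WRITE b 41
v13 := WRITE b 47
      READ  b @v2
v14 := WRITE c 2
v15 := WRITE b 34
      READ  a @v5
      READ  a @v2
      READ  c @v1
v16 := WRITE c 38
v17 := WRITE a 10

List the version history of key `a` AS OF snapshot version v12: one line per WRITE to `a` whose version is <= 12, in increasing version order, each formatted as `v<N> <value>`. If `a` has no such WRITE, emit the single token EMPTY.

Answer: v4 49
v8 21

Derivation:
Scan writes for key=a with version <= 12:
  v1 WRITE c 31 -> skip
  v2 WRITE b 9 -> skip
  v3 WRITE c 20 -> skip
  v4 WRITE a 49 -> keep
  v5 WRITE c 4 -> skip
  v6 WRITE c 47 -> skip
  v7 WRITE b 42 -> skip
  v8 WRITE a 21 -> keep
  v9 WRITE b 18 -> skip
  v10 WRITE b 33 -> skip
  v11 WRITE c 5 -> skip
  v12 WRITE b 41 -> skip
  v13 WRITE b 47 -> skip
  v14 WRITE c 2 -> skip
  v15 WRITE b 34 -> skip
  v16 WRITE c 38 -> skip
  v17 WRITE a 10 -> drop (> snap)
Collected: [(4, 49), (8, 21)]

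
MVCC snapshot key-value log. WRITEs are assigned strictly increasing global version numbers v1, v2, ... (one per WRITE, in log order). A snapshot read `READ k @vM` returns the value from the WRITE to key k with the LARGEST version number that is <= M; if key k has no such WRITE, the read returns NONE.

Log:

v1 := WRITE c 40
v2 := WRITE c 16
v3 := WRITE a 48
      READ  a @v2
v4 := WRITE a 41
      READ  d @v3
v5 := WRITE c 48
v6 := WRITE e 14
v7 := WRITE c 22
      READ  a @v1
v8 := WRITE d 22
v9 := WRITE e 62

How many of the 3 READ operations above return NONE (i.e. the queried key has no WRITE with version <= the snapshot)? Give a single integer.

v1: WRITE c=40  (c history now [(1, 40)])
v2: WRITE c=16  (c history now [(1, 40), (2, 16)])
v3: WRITE a=48  (a history now [(3, 48)])
READ a @v2: history=[(3, 48)] -> no version <= 2 -> NONE
v4: WRITE a=41  (a history now [(3, 48), (4, 41)])
READ d @v3: history=[] -> no version <= 3 -> NONE
v5: WRITE c=48  (c history now [(1, 40), (2, 16), (5, 48)])
v6: WRITE e=14  (e history now [(6, 14)])
v7: WRITE c=22  (c history now [(1, 40), (2, 16), (5, 48), (7, 22)])
READ a @v1: history=[(3, 48), (4, 41)] -> no version <= 1 -> NONE
v8: WRITE d=22  (d history now [(8, 22)])
v9: WRITE e=62  (e history now [(6, 14), (9, 62)])
Read results in order: ['NONE', 'NONE', 'NONE']
NONE count = 3

Answer: 3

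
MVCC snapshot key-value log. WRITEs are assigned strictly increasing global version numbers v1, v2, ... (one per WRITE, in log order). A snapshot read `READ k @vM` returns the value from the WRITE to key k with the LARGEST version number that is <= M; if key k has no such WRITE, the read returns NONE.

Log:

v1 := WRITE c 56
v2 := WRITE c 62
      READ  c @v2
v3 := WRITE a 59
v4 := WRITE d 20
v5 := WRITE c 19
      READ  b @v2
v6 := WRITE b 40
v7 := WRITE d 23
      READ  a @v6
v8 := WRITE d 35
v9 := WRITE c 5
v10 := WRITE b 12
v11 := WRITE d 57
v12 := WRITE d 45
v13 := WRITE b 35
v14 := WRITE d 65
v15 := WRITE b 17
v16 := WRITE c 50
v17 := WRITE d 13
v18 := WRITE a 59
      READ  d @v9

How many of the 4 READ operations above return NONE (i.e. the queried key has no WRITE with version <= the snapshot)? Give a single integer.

v1: WRITE c=56  (c history now [(1, 56)])
v2: WRITE c=62  (c history now [(1, 56), (2, 62)])
READ c @v2: history=[(1, 56), (2, 62)] -> pick v2 -> 62
v3: WRITE a=59  (a history now [(3, 59)])
v4: WRITE d=20  (d history now [(4, 20)])
v5: WRITE c=19  (c history now [(1, 56), (2, 62), (5, 19)])
READ b @v2: history=[] -> no version <= 2 -> NONE
v6: WRITE b=40  (b history now [(6, 40)])
v7: WRITE d=23  (d history now [(4, 20), (7, 23)])
READ a @v6: history=[(3, 59)] -> pick v3 -> 59
v8: WRITE d=35  (d history now [(4, 20), (7, 23), (8, 35)])
v9: WRITE c=5  (c history now [(1, 56), (2, 62), (5, 19), (9, 5)])
v10: WRITE b=12  (b history now [(6, 40), (10, 12)])
v11: WRITE d=57  (d history now [(4, 20), (7, 23), (8, 35), (11, 57)])
v12: WRITE d=45  (d history now [(4, 20), (7, 23), (8, 35), (11, 57), (12, 45)])
v13: WRITE b=35  (b history now [(6, 40), (10, 12), (13, 35)])
v14: WRITE d=65  (d history now [(4, 20), (7, 23), (8, 35), (11, 57), (12, 45), (14, 65)])
v15: WRITE b=17  (b history now [(6, 40), (10, 12), (13, 35), (15, 17)])
v16: WRITE c=50  (c history now [(1, 56), (2, 62), (5, 19), (9, 5), (16, 50)])
v17: WRITE d=13  (d history now [(4, 20), (7, 23), (8, 35), (11, 57), (12, 45), (14, 65), (17, 13)])
v18: WRITE a=59  (a history now [(3, 59), (18, 59)])
READ d @v9: history=[(4, 20), (7, 23), (8, 35), (11, 57), (12, 45), (14, 65), (17, 13)] -> pick v8 -> 35
Read results in order: ['62', 'NONE', '59', '35']
NONE count = 1

Answer: 1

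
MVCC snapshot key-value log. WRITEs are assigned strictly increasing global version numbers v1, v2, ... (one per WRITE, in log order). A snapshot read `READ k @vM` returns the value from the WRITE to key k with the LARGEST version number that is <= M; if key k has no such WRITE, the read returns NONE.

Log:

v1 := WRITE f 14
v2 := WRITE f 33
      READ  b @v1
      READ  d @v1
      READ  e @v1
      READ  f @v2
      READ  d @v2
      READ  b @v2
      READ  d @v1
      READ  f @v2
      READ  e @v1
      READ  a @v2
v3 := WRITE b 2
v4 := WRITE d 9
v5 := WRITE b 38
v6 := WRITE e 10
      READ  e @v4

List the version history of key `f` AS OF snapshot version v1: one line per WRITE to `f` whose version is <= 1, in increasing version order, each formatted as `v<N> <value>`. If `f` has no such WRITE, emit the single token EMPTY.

Scan writes for key=f with version <= 1:
  v1 WRITE f 14 -> keep
  v2 WRITE f 33 -> drop (> snap)
  v3 WRITE b 2 -> skip
  v4 WRITE d 9 -> skip
  v5 WRITE b 38 -> skip
  v6 WRITE e 10 -> skip
Collected: [(1, 14)]

Answer: v1 14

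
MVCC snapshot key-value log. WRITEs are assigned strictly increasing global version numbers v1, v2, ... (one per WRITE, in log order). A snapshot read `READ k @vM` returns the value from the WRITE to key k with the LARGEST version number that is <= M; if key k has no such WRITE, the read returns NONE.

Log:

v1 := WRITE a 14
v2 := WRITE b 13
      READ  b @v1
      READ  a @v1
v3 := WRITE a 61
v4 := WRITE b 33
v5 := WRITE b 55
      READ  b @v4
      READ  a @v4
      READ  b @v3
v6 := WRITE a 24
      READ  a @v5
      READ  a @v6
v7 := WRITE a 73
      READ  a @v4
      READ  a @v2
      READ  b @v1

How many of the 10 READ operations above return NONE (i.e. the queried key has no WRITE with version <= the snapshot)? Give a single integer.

v1: WRITE a=14  (a history now [(1, 14)])
v2: WRITE b=13  (b history now [(2, 13)])
READ b @v1: history=[(2, 13)] -> no version <= 1 -> NONE
READ a @v1: history=[(1, 14)] -> pick v1 -> 14
v3: WRITE a=61  (a history now [(1, 14), (3, 61)])
v4: WRITE b=33  (b history now [(2, 13), (4, 33)])
v5: WRITE b=55  (b history now [(2, 13), (4, 33), (5, 55)])
READ b @v4: history=[(2, 13), (4, 33), (5, 55)] -> pick v4 -> 33
READ a @v4: history=[(1, 14), (3, 61)] -> pick v3 -> 61
READ b @v3: history=[(2, 13), (4, 33), (5, 55)] -> pick v2 -> 13
v6: WRITE a=24  (a history now [(1, 14), (3, 61), (6, 24)])
READ a @v5: history=[(1, 14), (3, 61), (6, 24)] -> pick v3 -> 61
READ a @v6: history=[(1, 14), (3, 61), (6, 24)] -> pick v6 -> 24
v7: WRITE a=73  (a history now [(1, 14), (3, 61), (6, 24), (7, 73)])
READ a @v4: history=[(1, 14), (3, 61), (6, 24), (7, 73)] -> pick v3 -> 61
READ a @v2: history=[(1, 14), (3, 61), (6, 24), (7, 73)] -> pick v1 -> 14
READ b @v1: history=[(2, 13), (4, 33), (5, 55)] -> no version <= 1 -> NONE
Read results in order: ['NONE', '14', '33', '61', '13', '61', '24', '61', '14', 'NONE']
NONE count = 2

Answer: 2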